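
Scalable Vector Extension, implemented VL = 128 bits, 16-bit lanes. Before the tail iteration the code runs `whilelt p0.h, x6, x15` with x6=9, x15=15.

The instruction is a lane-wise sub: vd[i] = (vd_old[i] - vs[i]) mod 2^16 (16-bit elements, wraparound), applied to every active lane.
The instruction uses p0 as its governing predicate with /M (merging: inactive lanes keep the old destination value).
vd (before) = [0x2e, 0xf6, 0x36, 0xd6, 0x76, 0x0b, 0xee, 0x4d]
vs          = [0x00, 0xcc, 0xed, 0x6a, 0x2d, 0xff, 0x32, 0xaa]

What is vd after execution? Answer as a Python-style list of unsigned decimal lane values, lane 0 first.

vd = [46, 42, 65353, 108, 73, 65292, 238, 77]

lane count: 128 div 16 = 8
p0[j] = (9+j < 15); true for j=0..5 → 6 lanes set
vd[0] sub(0x2e,0x00) -> 0x2e
vd[1] sub(0xf6,0xcc) -> 0x2a
vd[2] sub(0x36,0xed) -> 0xff49
vd[3] sub(0xd6,0x6a) -> 0x6c
vd[4] sub(0x76,0x2d) -> 0x49
vd[5] sub(0x0b,0xff) -> 0xff0c
vd[6] tail/keep -> 0xee
vd[7] tail/keep -> 0x4d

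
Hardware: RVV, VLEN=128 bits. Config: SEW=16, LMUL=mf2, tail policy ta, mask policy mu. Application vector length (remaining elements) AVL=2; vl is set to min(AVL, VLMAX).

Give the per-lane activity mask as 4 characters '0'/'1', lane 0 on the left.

predicate = 1100

VLMAX = (128 × 1/2) / 16 = 4 lanes
AVL=2 ≤ VLMAX=4, so vl = 2
bits (lane 0 leftmost): 1100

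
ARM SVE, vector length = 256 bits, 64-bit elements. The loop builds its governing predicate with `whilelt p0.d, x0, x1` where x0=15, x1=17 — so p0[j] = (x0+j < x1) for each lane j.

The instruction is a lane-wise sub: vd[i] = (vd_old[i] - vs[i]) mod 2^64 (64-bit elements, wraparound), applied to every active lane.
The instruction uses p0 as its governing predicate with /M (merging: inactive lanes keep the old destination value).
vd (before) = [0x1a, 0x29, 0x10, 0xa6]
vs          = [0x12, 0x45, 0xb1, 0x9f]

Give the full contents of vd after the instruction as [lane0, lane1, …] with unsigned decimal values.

register lanes = 256/64 = 4
p0[j] = (15+j < 17); true for j=0..1 → 2 lanes set
lane  0: sub(0x1a,0x12) ⇒ 0x08
lane  1: sub(0x29,0x45) ⇒ 0xffffffffffffffe4
lane  2: tail/keep ⇒ 0x10
lane  3: tail/keep ⇒ 0xa6

vd = [8, 18446744073709551588, 16, 166]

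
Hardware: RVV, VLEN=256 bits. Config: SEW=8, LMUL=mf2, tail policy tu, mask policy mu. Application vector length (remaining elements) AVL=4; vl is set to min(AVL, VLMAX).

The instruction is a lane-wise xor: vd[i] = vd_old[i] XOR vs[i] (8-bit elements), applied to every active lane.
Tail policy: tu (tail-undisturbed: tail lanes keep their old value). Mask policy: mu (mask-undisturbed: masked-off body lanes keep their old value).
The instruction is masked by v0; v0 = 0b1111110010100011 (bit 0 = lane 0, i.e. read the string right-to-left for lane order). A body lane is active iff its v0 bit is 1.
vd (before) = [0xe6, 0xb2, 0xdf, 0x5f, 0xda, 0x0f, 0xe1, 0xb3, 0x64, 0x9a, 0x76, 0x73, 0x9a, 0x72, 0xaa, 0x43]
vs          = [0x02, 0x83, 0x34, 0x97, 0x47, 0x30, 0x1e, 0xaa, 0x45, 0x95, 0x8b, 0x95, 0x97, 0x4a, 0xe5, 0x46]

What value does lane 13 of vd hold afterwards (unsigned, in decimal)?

vd[13] = 114

lanes per group: 256·1/2/8 = 16
vl ← min(4, 16) = 4
vd[0] xor(0xe6,0x02) -> 0xe4
vd[1] xor(0xb2,0x83) -> 0x31
vd[2] mask-off/keep -> 0xdf
vd[3] mask-off/keep -> 0x5f
vd[4] tail/keep -> 0xda
vd[5] tail/keep -> 0x0f
vd[6] tail/keep -> 0xe1
vd[7] tail/keep -> 0xb3
vd[8] tail/keep -> 0x64
vd[9] tail/keep -> 0x9a
vd[10] tail/keep -> 0x76
vd[11] tail/keep -> 0x73
vd[12] tail/keep -> 0x9a
vd[13] tail/keep -> 0x72
vd[14] tail/keep -> 0xaa
vd[15] tail/keep -> 0x43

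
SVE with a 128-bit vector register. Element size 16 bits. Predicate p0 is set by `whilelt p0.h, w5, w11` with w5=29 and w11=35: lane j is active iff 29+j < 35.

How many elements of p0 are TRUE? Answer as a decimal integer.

vl = 6

128-bit reg / 16-bit elem → 8 lanes
whilelt: lane j active iff 29+j < 35 → j < 6 → 6 active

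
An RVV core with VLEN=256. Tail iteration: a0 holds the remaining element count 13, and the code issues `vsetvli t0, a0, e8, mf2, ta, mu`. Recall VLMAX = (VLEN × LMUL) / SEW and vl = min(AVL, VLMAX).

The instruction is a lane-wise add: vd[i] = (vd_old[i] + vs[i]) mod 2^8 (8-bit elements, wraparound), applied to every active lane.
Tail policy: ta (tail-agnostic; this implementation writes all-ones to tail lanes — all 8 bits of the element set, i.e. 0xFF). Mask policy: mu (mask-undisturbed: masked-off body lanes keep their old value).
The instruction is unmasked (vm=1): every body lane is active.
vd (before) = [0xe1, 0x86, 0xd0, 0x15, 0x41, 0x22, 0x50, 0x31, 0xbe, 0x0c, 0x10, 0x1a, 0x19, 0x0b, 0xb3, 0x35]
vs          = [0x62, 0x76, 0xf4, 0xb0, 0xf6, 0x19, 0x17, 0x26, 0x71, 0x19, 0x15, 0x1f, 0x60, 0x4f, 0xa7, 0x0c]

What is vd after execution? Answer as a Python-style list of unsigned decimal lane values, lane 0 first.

VLMAX = (256 × 1/2) / 8 = 16 lanes
vl = min(AVL, VLMAX) = min(13, 16) = 13
[0] add(0xe1,0x62) = 0x43
[1] add(0x86,0x76) = 0xfc
[2] add(0xd0,0xf4) = 0xc4
[3] add(0x15,0xb0) = 0xc5
[4] add(0x41,0xf6) = 0x37
[5] add(0x22,0x19) = 0x3b
[6] add(0x50,0x17) = 0x67
[7] add(0x31,0x26) = 0x57
[8] add(0xbe,0x71) = 0x2f
[9] add(0x0c,0x19) = 0x25
[10] add(0x10,0x15) = 0x25
[11] add(0x1a,0x1f) = 0x39
[12] add(0x19,0x60) = 0x79
[13] tail/ones = 0xff
[14] tail/ones = 0xff
[15] tail/ones = 0xff

vd = [67, 252, 196, 197, 55, 59, 103, 87, 47, 37, 37, 57, 121, 255, 255, 255]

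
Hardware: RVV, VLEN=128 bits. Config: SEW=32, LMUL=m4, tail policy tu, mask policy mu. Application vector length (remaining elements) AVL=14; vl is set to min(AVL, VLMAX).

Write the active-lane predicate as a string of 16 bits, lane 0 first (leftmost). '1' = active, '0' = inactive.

VLMAX = VLEN×LMUL/SEW = 128×4/32 = 16
vl ← min(14, 16) = 14
bits (lane 0 leftmost): 1111111111111100

predicate = 1111111111111100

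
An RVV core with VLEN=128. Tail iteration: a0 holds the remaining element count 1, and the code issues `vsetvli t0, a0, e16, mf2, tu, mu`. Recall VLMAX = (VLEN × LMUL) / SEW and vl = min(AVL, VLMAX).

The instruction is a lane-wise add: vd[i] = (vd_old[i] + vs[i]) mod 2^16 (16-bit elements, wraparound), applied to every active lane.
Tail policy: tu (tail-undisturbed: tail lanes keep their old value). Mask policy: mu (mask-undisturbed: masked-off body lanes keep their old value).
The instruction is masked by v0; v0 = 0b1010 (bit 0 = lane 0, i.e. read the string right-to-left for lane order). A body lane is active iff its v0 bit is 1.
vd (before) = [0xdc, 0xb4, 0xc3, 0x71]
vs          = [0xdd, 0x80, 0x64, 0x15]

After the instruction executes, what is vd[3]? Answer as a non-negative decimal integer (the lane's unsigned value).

VLMAX = VLEN×LMUL/SEW = 128×1/2/16 = 4
AVL=1 ≤ VLMAX=4, so vl = 1
  i=0: mask-off/keep → 220
  i=1: tail/keep → 180
  i=2: tail/keep → 195
  i=3: tail/keep → 113

vd[3] = 113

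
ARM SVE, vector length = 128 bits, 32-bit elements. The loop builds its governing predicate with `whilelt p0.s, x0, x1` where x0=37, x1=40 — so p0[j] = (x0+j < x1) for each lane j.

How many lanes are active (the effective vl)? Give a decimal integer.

lane count: 128 div 32 = 4
p0[j] = (37+j < 40); true for j=0..2 → 3 lanes set

vl = 3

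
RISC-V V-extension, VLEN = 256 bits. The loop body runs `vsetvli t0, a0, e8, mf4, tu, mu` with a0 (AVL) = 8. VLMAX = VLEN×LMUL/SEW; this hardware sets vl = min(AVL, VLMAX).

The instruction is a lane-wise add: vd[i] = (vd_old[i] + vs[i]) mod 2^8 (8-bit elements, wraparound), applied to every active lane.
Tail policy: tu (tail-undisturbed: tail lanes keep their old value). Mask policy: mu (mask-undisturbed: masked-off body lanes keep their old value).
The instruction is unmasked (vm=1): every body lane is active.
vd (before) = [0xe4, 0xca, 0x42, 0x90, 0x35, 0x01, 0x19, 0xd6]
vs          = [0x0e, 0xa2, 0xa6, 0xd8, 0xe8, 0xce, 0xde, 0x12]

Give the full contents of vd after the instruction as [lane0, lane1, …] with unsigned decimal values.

vd = [242, 108, 232, 104, 29, 207, 247, 232]

lanes per group: 256·1/4/8 = 8
vl = min(AVL, VLMAX) = min(8, 8) = 8
lane  0: add(0xe4,0x0e) ⇒ 0xf2
lane  1: add(0xca,0xa2) ⇒ 0x6c
lane  2: add(0x42,0xa6) ⇒ 0xe8
lane  3: add(0x90,0xd8) ⇒ 0x68
lane  4: add(0x35,0xe8) ⇒ 0x1d
lane  5: add(0x01,0xce) ⇒ 0xcf
lane  6: add(0x19,0xde) ⇒ 0xf7
lane  7: add(0xd6,0x12) ⇒ 0xe8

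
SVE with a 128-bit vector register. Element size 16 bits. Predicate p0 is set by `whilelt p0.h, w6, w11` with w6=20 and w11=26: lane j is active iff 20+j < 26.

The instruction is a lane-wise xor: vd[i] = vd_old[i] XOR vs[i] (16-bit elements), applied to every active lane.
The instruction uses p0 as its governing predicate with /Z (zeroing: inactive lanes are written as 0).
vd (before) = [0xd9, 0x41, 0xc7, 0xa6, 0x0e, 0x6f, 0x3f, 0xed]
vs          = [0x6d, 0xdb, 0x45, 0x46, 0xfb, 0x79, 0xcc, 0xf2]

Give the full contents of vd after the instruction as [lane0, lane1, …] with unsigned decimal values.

128-bit reg / 16-bit elem → 8 lanes
active while 20+j < 26, i.e. j ∈ [0,6) capped at 8 ⇒ 6
[0] xor(0xd9,0x6d) = 0xb4
[1] xor(0x41,0xdb) = 0x9a
[2] xor(0xc7,0x45) = 0x82
[3] xor(0xa6,0x46) = 0xe0
[4] xor(0x0e,0xfb) = 0xf5
[5] xor(0x6f,0x79) = 0x16
[6] tail/zero = 0x00
[7] tail/zero = 0x00

vd = [180, 154, 130, 224, 245, 22, 0, 0]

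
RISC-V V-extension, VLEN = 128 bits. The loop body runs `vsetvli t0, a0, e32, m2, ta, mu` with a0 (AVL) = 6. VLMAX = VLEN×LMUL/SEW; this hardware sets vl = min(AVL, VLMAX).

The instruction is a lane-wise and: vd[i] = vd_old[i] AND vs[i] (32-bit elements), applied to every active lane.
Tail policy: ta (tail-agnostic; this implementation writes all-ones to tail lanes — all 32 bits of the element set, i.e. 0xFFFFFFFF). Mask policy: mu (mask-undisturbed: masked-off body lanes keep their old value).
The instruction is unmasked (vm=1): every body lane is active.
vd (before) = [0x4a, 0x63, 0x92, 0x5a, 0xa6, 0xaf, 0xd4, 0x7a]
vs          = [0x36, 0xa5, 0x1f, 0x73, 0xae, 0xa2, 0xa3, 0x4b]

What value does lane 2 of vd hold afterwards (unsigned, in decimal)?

vd[2] = 18

lanes per group: 128·2/32 = 8
vl ← min(6, 8) = 6
vd[0] and(0x4a,0x36) -> 0x02
vd[1] and(0x63,0xa5) -> 0x21
vd[2] and(0x92,0x1f) -> 0x12
vd[3] and(0x5a,0x73) -> 0x52
vd[4] and(0xa6,0xae) -> 0xa6
vd[5] and(0xaf,0xa2) -> 0xa2
vd[6] tail/ones -> 0xffffffff
vd[7] tail/ones -> 0xffffffff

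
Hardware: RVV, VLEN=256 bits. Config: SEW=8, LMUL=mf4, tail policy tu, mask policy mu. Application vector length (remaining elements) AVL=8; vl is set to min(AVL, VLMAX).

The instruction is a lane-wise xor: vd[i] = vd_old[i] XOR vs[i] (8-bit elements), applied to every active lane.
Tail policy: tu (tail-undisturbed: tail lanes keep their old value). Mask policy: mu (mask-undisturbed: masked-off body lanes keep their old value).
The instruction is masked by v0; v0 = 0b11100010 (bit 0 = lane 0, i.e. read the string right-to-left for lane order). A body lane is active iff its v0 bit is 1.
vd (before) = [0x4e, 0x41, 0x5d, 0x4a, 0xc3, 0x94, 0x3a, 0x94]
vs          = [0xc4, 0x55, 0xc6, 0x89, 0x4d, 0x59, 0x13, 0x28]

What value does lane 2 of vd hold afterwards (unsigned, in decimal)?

vd[2] = 93

VLMAX = (256 × 1/4) / 8 = 8 lanes
vl = min(AVL, VLMAX) = min(8, 8) = 8
[0] mask-off/keep = 0x4e
[1] xor(0x41,0x55) = 0x14
[2] mask-off/keep = 0x5d
[3] mask-off/keep = 0x4a
[4] mask-off/keep = 0xc3
[5] xor(0x94,0x59) = 0xcd
[6] xor(0x3a,0x13) = 0x29
[7] xor(0x94,0x28) = 0xbc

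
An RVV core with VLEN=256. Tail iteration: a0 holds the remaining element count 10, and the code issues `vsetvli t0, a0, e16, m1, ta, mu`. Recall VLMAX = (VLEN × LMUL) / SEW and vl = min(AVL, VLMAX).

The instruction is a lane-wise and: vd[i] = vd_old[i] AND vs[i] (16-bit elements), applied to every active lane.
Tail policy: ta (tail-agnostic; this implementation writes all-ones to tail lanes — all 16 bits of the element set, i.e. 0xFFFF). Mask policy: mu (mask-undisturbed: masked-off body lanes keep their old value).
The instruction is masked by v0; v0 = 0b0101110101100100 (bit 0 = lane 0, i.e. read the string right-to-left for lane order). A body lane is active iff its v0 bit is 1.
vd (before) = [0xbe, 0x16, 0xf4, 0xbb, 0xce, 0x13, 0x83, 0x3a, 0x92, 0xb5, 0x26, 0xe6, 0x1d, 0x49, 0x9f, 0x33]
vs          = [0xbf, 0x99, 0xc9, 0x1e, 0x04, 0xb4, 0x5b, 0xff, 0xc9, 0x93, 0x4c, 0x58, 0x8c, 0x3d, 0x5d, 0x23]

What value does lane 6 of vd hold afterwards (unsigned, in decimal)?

lanes per group: 256·1/16 = 16
vl = min(AVL, VLMAX) = min(10, 16) = 10
lane  0: mask-off/keep ⇒ 0xbe
lane  1: mask-off/keep ⇒ 0x16
lane  2: and(0xf4,0xc9) ⇒ 0xc0
lane  3: mask-off/keep ⇒ 0xbb
lane  4: mask-off/keep ⇒ 0xce
lane  5: and(0x13,0xb4) ⇒ 0x10
lane  6: and(0x83,0x5b) ⇒ 0x03
lane  7: mask-off/keep ⇒ 0x3a
lane  8: and(0x92,0xc9) ⇒ 0x80
lane  9: mask-off/keep ⇒ 0xb5
lane 10: tail/ones ⇒ 0xffff
lane 11: tail/ones ⇒ 0xffff
lane 12: tail/ones ⇒ 0xffff
lane 13: tail/ones ⇒ 0xffff
lane 14: tail/ones ⇒ 0xffff
lane 15: tail/ones ⇒ 0xffff

vd[6] = 3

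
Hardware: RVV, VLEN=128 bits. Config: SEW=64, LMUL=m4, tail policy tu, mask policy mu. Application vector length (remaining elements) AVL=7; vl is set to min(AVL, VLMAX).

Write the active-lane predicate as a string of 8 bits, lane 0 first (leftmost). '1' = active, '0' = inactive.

predicate = 11111110

VLMAX = (128 × 4) / 64 = 8 lanes
vl ← min(7, 8) = 7
bits (lane 0 leftmost): 11111110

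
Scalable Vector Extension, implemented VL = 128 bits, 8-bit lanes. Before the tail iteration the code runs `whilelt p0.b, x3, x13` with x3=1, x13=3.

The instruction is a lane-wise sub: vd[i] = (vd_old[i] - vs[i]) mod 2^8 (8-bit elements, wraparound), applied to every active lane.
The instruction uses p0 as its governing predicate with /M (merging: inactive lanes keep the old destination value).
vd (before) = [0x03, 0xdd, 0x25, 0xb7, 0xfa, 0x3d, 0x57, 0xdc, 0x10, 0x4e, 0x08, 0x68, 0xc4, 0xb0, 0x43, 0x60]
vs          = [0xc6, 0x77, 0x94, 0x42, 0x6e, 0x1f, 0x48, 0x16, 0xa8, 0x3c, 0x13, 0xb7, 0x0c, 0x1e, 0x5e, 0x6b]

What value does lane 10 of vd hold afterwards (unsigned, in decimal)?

register lanes = 128/8 = 16
active while 1+j < 3, i.e. j ∈ [0,2) capped at 16 ⇒ 2
lane  0: sub(0x03,0xc6) ⇒ 0x3d
lane  1: sub(0xdd,0x77) ⇒ 0x66
lane  2: tail/keep ⇒ 0x25
lane  3: tail/keep ⇒ 0xb7
lane  4: tail/keep ⇒ 0xfa
lane  5: tail/keep ⇒ 0x3d
lane  6: tail/keep ⇒ 0x57
lane  7: tail/keep ⇒ 0xdc
lane  8: tail/keep ⇒ 0x10
lane  9: tail/keep ⇒ 0x4e
lane 10: tail/keep ⇒ 0x08
lane 11: tail/keep ⇒ 0x68
lane 12: tail/keep ⇒ 0xc4
lane 13: tail/keep ⇒ 0xb0
lane 14: tail/keep ⇒ 0x43
lane 15: tail/keep ⇒ 0x60

vd[10] = 8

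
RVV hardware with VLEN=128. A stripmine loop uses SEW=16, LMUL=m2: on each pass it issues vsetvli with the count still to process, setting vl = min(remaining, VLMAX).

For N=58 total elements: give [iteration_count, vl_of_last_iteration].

[iterations, last_vl] = [4, 10]

lanes per group: 128·2/16 = 16
N=58: ⌈58/16⌉ = 4 iters; last vl = 58 − 3×16 = 10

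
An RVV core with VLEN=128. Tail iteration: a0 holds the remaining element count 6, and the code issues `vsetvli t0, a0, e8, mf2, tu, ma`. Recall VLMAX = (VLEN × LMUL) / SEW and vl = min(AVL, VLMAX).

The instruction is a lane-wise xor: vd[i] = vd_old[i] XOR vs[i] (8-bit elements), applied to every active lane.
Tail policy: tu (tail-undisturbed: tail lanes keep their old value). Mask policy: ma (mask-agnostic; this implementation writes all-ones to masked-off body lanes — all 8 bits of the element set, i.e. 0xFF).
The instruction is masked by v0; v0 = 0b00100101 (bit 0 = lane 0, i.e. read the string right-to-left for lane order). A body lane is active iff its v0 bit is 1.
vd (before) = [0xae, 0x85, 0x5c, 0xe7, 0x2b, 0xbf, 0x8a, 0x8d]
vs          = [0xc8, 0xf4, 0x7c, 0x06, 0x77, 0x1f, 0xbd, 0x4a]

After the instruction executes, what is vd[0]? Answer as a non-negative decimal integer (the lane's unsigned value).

lanes per group: 128·1/2/8 = 8
AVL=6 ≤ VLMAX=8, so vl = 6
  i=0: xor(0xae,0xc8) → 102
  i=1: mask-off/ones → 255
  i=2: xor(0x5c,0x7c) → 32
  i=3: mask-off/ones → 255
  i=4: mask-off/ones → 255
  i=5: xor(0xbf,0x1f) → 160
  i=6: tail/keep → 138
  i=7: tail/keep → 141

vd[0] = 102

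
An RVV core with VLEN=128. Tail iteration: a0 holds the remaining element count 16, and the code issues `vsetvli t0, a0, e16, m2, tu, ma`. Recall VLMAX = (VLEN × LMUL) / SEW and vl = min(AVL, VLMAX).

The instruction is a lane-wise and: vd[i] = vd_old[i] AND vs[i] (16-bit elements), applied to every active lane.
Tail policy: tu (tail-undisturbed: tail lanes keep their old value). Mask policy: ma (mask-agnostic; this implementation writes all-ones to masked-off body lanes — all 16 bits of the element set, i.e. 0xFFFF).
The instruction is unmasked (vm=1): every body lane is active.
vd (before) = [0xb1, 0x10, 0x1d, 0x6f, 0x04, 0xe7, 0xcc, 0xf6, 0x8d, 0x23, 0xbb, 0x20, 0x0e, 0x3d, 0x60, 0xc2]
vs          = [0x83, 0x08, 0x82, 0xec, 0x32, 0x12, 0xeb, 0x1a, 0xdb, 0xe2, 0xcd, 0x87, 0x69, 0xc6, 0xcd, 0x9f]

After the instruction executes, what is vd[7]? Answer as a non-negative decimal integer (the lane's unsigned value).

vd[7] = 18

VLMAX = (128 × 2) / 16 = 16 lanes
AVL=16 ≤ VLMAX=16, so vl = 16
[0] and(0xb1,0x83) = 0x81
[1] and(0x10,0x08) = 0x00
[2] and(0x1d,0x82) = 0x00
[3] and(0x6f,0xec) = 0x6c
[4] and(0x04,0x32) = 0x00
[5] and(0xe7,0x12) = 0x02
[6] and(0xcc,0xeb) = 0xc8
[7] and(0xf6,0x1a) = 0x12
[8] and(0x8d,0xdb) = 0x89
[9] and(0x23,0xe2) = 0x22
[10] and(0xbb,0xcd) = 0x89
[11] and(0x20,0x87) = 0x00
[12] and(0x0e,0x69) = 0x08
[13] and(0x3d,0xc6) = 0x04
[14] and(0x60,0xcd) = 0x40
[15] and(0xc2,0x9f) = 0x82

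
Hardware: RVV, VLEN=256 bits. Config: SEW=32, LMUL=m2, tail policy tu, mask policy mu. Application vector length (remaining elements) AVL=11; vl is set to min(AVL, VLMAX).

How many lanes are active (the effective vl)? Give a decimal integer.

lanes per group: 256·2/32 = 16
AVL=11 ≤ VLMAX=16, so vl = 11

vl = 11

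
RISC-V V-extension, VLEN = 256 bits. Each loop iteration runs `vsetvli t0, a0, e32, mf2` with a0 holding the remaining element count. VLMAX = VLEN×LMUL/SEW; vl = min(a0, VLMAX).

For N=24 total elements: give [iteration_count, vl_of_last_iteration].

[iterations, last_vl] = [6, 4]

lanes per group: 256·1/2/32 = 4
24 elements at 4/iter → 6 passes, remainder 4 on the last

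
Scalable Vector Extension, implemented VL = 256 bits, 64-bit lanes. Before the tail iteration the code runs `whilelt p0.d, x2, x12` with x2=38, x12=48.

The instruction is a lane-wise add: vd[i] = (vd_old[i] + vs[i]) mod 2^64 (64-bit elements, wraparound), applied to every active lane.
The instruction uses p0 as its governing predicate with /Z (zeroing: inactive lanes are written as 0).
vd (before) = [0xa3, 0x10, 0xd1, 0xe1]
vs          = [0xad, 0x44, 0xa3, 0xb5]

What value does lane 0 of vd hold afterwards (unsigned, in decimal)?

register lanes = 256/64 = 4
whilelt: lane j active iff 38+j < 48 → j < 10 → 4 active
[0] add(0xa3,0xad) = 0x150
[1] add(0x10,0x44) = 0x54
[2] add(0xd1,0xa3) = 0x174
[3] add(0xe1,0xb5) = 0x196

vd[0] = 336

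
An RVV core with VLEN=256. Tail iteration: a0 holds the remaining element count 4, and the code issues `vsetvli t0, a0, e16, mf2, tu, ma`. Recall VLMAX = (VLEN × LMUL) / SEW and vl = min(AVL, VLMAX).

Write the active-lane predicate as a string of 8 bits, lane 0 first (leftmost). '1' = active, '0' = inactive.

predicate = 11110000

VLMAX = VLEN×LMUL/SEW = 256×1/2/16 = 8
AVL=4 ≤ VLMAX=8, so vl = 4
bits (lane 0 leftmost): 11110000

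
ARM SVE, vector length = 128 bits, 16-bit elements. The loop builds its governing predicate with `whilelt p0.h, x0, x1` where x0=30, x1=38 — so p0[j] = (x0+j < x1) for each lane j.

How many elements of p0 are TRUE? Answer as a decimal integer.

lane count: 128 div 16 = 8
active while 30+j < 38, i.e. j ∈ [0,8) capped at 8 ⇒ 8

vl = 8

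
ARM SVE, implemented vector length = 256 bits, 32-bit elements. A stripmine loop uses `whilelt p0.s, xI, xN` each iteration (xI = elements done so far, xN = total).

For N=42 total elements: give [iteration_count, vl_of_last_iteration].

[iterations, last_vl] = [6, 2]

lane count: 256 div 32 = 8
N=42: ⌈42/8⌉ = 6 iters; last vl = 42 − 5×8 = 2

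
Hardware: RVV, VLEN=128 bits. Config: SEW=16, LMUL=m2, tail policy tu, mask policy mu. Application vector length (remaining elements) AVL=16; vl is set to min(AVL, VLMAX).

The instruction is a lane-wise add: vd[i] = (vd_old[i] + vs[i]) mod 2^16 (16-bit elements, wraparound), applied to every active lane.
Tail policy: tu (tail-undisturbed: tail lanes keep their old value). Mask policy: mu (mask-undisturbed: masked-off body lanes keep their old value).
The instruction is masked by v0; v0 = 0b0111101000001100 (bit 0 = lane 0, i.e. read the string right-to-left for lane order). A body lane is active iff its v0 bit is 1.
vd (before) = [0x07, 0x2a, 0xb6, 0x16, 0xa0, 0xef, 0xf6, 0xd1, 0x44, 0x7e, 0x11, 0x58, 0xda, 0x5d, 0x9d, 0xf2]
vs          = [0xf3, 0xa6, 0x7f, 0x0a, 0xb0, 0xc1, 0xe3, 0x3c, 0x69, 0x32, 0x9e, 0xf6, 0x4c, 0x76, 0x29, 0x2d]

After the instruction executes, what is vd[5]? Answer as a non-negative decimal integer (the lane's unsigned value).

lanes per group: 128·2/16 = 16
AVL=16 ≤ VLMAX=16, so vl = 16
[0] mask-off/keep = 0x07
[1] mask-off/keep = 0x2a
[2] add(0xb6,0x7f) = 0x135
[3] add(0x16,0x0a) = 0x20
[4] mask-off/keep = 0xa0
[5] mask-off/keep = 0xef
[6] mask-off/keep = 0xf6
[7] mask-off/keep = 0xd1
[8] mask-off/keep = 0x44
[9] add(0x7e,0x32) = 0xb0
[10] mask-off/keep = 0x11
[11] add(0x58,0xf6) = 0x14e
[12] add(0xda,0x4c) = 0x126
[13] add(0x5d,0x76) = 0xd3
[14] add(0x9d,0x29) = 0xc6
[15] mask-off/keep = 0xf2

vd[5] = 239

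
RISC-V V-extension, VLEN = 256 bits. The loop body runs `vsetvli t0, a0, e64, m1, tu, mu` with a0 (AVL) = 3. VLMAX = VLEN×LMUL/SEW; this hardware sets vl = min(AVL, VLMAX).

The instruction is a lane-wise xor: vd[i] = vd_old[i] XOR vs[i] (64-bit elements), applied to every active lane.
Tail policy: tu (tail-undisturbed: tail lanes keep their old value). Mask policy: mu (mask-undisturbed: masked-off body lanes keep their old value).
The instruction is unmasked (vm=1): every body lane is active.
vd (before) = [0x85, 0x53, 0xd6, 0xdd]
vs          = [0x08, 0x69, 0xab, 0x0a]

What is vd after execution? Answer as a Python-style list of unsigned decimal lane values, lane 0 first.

vd = [141, 58, 125, 221]

VLMAX = (256 × 1) / 64 = 4 lanes
vl ← min(3, 4) = 3
vd[0] xor(0x85,0x08) -> 0x8d
vd[1] xor(0x53,0x69) -> 0x3a
vd[2] xor(0xd6,0xab) -> 0x7d
vd[3] tail/keep -> 0xdd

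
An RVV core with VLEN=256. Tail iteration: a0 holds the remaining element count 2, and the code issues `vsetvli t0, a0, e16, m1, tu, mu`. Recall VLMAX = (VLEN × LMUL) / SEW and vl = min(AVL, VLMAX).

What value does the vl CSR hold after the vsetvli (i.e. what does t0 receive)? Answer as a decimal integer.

VLMAX = VLEN×LMUL/SEW = 256×1/16 = 16
vl ← min(2, 16) = 2

vl = 2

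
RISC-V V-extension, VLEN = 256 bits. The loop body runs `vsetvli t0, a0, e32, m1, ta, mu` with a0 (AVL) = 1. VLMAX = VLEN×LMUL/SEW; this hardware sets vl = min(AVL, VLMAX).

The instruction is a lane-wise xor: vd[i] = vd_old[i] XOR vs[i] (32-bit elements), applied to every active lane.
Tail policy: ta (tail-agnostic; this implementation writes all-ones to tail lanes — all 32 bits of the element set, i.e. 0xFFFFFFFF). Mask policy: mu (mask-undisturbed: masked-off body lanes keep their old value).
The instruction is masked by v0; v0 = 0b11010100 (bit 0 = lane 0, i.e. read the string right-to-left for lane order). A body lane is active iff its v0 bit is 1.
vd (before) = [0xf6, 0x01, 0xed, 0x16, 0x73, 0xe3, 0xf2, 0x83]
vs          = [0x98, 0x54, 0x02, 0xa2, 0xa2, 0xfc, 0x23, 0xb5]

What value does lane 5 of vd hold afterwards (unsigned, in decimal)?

vd[5] = 4294967295

lanes per group: 256·1/32 = 8
vl ← min(1, 8) = 1
  i=0: mask-off/keep → 246
  i=1: tail/ones → 4294967295
  i=2: tail/ones → 4294967295
  i=3: tail/ones → 4294967295
  i=4: tail/ones → 4294967295
  i=5: tail/ones → 4294967295
  i=6: tail/ones → 4294967295
  i=7: tail/ones → 4294967295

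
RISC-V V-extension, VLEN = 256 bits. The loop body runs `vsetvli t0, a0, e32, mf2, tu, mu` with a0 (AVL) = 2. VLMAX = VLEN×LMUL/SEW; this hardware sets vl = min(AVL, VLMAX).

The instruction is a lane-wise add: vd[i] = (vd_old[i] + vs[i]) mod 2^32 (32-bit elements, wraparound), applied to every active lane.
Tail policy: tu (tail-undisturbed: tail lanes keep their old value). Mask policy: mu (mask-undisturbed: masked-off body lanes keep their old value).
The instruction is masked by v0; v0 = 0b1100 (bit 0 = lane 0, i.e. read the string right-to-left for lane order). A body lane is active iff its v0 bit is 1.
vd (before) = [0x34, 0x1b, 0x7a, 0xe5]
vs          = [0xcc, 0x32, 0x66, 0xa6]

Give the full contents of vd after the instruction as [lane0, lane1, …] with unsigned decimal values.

vd = [52, 27, 122, 229]

VLMAX = VLEN×LMUL/SEW = 256×1/2/32 = 4
vl = min(AVL, VLMAX) = min(2, 4) = 2
lane  0: mask-off/keep ⇒ 0x34
lane  1: mask-off/keep ⇒ 0x1b
lane  2: tail/keep ⇒ 0x7a
lane  3: tail/keep ⇒ 0xe5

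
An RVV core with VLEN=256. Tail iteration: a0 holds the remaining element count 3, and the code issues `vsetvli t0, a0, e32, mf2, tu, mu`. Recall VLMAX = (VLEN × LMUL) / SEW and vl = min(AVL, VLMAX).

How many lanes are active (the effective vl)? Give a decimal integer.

lanes per group: 256·1/2/32 = 4
AVL=3 ≤ VLMAX=4, so vl = 3

vl = 3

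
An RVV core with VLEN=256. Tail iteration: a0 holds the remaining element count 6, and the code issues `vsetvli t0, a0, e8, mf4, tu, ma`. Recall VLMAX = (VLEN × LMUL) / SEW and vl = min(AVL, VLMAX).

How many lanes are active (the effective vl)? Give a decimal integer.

vl = 6

VLMAX = (256 × 1/4) / 8 = 8 lanes
vl = min(AVL, VLMAX) = min(6, 8) = 6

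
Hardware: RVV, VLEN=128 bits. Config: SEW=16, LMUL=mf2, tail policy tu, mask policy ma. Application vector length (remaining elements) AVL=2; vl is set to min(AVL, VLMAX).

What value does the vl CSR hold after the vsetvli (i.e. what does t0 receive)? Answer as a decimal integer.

vl = 2

lanes per group: 128·1/2/16 = 4
AVL=2 ≤ VLMAX=4, so vl = 2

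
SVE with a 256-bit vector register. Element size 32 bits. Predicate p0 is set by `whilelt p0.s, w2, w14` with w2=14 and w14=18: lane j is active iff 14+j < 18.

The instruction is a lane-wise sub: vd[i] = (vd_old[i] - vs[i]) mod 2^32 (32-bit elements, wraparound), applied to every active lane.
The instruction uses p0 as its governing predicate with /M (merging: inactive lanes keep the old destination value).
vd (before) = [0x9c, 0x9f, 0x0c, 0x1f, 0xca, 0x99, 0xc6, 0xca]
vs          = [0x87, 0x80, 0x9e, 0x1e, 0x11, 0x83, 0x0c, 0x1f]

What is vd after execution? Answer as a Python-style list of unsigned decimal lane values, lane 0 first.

256-bit reg / 32-bit elem → 8 lanes
active while 14+j < 18, i.e. j ∈ [0,4) capped at 8 ⇒ 4
lane  0: sub(0x9c,0x87) ⇒ 0x15
lane  1: sub(0x9f,0x80) ⇒ 0x1f
lane  2: sub(0x0c,0x9e) ⇒ 0xffffff6e
lane  3: sub(0x1f,0x1e) ⇒ 0x01
lane  4: tail/keep ⇒ 0xca
lane  5: tail/keep ⇒ 0x99
lane  6: tail/keep ⇒ 0xc6
lane  7: tail/keep ⇒ 0xca

vd = [21, 31, 4294967150, 1, 202, 153, 198, 202]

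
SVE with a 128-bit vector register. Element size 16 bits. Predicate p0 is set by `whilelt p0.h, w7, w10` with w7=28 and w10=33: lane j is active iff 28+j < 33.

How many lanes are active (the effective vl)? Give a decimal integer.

lane count: 128 div 16 = 8
whilelt: lane j active iff 28+j < 33 → j < 5 → 5 active

vl = 5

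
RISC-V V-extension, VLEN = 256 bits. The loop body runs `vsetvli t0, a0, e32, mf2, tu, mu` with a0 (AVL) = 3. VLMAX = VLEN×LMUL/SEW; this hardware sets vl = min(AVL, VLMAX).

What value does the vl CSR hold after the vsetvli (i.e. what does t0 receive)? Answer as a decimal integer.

VLMAX = VLEN×LMUL/SEW = 256×1/2/32 = 4
vl ← min(3, 4) = 3

vl = 3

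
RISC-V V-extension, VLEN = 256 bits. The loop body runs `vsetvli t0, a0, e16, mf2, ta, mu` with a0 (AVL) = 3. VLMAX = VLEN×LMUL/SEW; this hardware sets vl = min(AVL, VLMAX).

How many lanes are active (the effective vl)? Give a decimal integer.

lanes per group: 256·1/2/16 = 8
vl ← min(3, 8) = 3

vl = 3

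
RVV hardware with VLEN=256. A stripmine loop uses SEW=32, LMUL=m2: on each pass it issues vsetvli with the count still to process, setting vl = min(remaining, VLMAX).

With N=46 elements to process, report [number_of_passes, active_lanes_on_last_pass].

[iterations, last_vl] = [3, 14]

VLMAX = VLEN×LMUL/SEW = 256×2/32 = 16
iterations = ceil(46/16) = 3; final-pass vl = 14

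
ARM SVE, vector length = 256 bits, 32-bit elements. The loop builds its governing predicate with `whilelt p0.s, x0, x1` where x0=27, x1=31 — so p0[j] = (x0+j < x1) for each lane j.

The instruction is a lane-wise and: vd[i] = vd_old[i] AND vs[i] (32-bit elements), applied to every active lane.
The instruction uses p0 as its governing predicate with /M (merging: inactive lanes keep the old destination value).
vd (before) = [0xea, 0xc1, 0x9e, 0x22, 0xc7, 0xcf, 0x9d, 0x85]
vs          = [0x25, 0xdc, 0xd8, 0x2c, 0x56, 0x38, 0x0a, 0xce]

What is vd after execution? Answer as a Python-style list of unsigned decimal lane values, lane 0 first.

vd = [32, 192, 152, 32, 199, 207, 157, 133]

lane count: 256 div 32 = 8
p0[j] = (27+j < 31); true for j=0..3 → 4 lanes set
lane  0: and(0xea,0x25) ⇒ 0x20
lane  1: and(0xc1,0xdc) ⇒ 0xc0
lane  2: and(0x9e,0xd8) ⇒ 0x98
lane  3: and(0x22,0x2c) ⇒ 0x20
lane  4: tail/keep ⇒ 0xc7
lane  5: tail/keep ⇒ 0xcf
lane  6: tail/keep ⇒ 0x9d
lane  7: tail/keep ⇒ 0x85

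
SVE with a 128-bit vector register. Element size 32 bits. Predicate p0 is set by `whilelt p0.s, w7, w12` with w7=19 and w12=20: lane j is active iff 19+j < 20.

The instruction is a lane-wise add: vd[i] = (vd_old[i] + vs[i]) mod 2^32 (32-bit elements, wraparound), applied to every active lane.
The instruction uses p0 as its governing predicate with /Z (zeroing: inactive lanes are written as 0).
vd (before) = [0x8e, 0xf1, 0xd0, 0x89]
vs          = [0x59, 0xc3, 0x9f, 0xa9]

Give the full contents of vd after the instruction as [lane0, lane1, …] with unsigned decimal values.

lane count: 128 div 32 = 4
active while 19+j < 20, i.e. j ∈ [0,1) capped at 4 ⇒ 1
vd[0] add(0x8e,0x59) -> 0xe7
vd[1] tail/zero -> 0x00
vd[2] tail/zero -> 0x00
vd[3] tail/zero -> 0x00

vd = [231, 0, 0, 0]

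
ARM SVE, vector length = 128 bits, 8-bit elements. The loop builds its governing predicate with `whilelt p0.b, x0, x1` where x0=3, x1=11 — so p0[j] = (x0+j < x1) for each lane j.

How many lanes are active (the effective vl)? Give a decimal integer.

vl = 8

lane count: 128 div 8 = 16
whilelt: lane j active iff 3+j < 11 → j < 8 → 8 active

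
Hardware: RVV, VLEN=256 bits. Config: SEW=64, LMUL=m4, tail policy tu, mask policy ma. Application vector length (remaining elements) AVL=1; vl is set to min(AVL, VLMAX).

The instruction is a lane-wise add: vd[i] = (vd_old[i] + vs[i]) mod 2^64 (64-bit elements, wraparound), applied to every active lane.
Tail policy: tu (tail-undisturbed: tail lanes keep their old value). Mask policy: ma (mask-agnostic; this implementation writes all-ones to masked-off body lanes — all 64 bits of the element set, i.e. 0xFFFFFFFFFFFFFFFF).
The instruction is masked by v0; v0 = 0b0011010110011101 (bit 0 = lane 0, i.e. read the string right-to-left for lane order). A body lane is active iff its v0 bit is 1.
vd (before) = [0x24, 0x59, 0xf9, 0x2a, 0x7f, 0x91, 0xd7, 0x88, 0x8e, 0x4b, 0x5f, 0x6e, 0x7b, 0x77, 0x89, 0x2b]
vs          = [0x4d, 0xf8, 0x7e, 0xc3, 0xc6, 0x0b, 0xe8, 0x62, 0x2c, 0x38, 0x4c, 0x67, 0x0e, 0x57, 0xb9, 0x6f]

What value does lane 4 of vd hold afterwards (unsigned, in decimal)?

lanes per group: 256·4/64 = 16
vl ← min(1, 16) = 1
  i=0: add(0x24,0x4d) → 113
  i=1: tail/keep → 89
  i=2: tail/keep → 249
  i=3: tail/keep → 42
  i=4: tail/keep → 127
  i=5: tail/keep → 145
  i=6: tail/keep → 215
  i=7: tail/keep → 136
  i=8: tail/keep → 142
  i=9: tail/keep → 75
  i=10: tail/keep → 95
  i=11: tail/keep → 110
  i=12: tail/keep → 123
  i=13: tail/keep → 119
  i=14: tail/keep → 137
  i=15: tail/keep → 43

vd[4] = 127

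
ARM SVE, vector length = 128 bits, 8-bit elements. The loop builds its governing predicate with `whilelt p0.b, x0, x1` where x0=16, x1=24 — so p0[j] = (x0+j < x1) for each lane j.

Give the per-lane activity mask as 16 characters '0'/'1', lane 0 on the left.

register lanes = 128/8 = 16
whilelt: lane j active iff 16+j < 24 → j < 8 → 8 active
bits (lane 0 leftmost): 1111111100000000

predicate = 1111111100000000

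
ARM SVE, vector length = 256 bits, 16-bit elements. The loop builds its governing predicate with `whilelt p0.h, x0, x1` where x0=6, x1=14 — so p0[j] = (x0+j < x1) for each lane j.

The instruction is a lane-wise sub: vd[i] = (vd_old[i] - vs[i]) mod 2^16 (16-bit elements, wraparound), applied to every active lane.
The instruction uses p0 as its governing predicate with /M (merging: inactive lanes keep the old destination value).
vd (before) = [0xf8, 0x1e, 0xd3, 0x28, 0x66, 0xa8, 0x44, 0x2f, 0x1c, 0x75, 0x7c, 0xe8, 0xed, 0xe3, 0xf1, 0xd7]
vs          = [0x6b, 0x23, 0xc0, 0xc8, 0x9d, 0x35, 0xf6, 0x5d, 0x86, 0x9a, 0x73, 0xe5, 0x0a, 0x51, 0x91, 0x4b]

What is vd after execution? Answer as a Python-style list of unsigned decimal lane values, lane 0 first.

vd = [141, 65531, 19, 65376, 65481, 115, 65358, 65490, 28, 117, 124, 232, 237, 227, 241, 215]

lane count: 256 div 16 = 16
active while 6+j < 14, i.e. j ∈ [0,8) capped at 16 ⇒ 8
lane  0: sub(0xf8,0x6b) ⇒ 0x8d
lane  1: sub(0x1e,0x23) ⇒ 0xfffb
lane  2: sub(0xd3,0xc0) ⇒ 0x13
lane  3: sub(0x28,0xc8) ⇒ 0xff60
lane  4: sub(0x66,0x9d) ⇒ 0xffc9
lane  5: sub(0xa8,0x35) ⇒ 0x73
lane  6: sub(0x44,0xf6) ⇒ 0xff4e
lane  7: sub(0x2f,0x5d) ⇒ 0xffd2
lane  8: tail/keep ⇒ 0x1c
lane  9: tail/keep ⇒ 0x75
lane 10: tail/keep ⇒ 0x7c
lane 11: tail/keep ⇒ 0xe8
lane 12: tail/keep ⇒ 0xed
lane 13: tail/keep ⇒ 0xe3
lane 14: tail/keep ⇒ 0xf1
lane 15: tail/keep ⇒ 0xd7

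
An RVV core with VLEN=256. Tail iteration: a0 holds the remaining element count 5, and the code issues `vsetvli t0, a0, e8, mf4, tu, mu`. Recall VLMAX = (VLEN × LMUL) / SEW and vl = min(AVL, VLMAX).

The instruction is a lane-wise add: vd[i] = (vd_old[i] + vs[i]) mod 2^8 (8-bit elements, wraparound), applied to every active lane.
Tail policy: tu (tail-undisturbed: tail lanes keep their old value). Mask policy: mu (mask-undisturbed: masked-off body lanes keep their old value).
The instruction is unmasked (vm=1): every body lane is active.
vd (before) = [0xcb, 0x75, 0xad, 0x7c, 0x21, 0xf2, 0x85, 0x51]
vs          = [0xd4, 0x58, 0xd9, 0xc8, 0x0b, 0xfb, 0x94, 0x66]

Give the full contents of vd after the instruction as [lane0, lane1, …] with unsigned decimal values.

VLMAX = VLEN×LMUL/SEW = 256×1/4/8 = 8
vl ← min(5, 8) = 5
lane  0: add(0xcb,0xd4) ⇒ 0x9f
lane  1: add(0x75,0x58) ⇒ 0xcd
lane  2: add(0xad,0xd9) ⇒ 0x86
lane  3: add(0x7c,0xc8) ⇒ 0x44
lane  4: add(0x21,0x0b) ⇒ 0x2c
lane  5: tail/keep ⇒ 0xf2
lane  6: tail/keep ⇒ 0x85
lane  7: tail/keep ⇒ 0x51

vd = [159, 205, 134, 68, 44, 242, 133, 81]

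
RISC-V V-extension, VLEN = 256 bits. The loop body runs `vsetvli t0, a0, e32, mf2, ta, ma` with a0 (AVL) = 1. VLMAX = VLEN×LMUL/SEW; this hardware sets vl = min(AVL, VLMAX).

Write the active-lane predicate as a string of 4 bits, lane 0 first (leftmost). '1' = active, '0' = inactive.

VLMAX = VLEN×LMUL/SEW = 256×1/2/32 = 4
vl ← min(1, 4) = 1
bits (lane 0 leftmost): 1000

predicate = 1000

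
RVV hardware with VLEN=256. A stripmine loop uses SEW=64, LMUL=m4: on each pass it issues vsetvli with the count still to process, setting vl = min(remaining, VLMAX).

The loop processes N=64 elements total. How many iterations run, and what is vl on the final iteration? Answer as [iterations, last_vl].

VLMAX = (256 × 4) / 64 = 16 lanes
64 elements at 16/iter → 4 passes, remainder 16 on the last

[iterations, last_vl] = [4, 16]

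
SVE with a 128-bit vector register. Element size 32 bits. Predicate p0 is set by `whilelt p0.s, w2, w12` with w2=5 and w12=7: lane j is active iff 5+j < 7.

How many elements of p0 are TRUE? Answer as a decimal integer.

vl = 2

register lanes = 128/32 = 4
p0[j] = (5+j < 7); true for j=0..1 → 2 lanes set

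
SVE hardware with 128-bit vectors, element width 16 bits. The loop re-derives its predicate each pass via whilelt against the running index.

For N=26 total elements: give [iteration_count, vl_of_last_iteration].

[iterations, last_vl] = [4, 2]

lane count: 128 div 16 = 8
26 elements at 8/iter → 4 passes, remainder 2 on the last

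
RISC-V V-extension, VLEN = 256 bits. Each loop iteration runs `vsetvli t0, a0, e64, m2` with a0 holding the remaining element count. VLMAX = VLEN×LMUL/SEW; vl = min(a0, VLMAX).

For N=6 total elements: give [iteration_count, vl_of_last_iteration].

[iterations, last_vl] = [1, 6]

lanes per group: 256·2/64 = 8
6 elements at 8/iter → 1 passes, remainder 6 on the last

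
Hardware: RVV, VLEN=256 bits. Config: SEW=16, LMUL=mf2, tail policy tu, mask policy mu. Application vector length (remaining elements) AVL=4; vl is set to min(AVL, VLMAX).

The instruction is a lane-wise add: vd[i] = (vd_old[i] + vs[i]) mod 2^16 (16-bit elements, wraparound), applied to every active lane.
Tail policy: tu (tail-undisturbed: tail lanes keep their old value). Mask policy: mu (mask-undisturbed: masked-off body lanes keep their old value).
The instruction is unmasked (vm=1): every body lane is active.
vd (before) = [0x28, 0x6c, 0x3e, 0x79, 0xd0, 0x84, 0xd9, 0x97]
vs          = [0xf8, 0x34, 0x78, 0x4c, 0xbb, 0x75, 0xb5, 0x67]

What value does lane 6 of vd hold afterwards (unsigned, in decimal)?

lanes per group: 256·1/2/16 = 8
vl ← min(4, 8) = 4
vd[0] add(0x28,0xf8) -> 0x120
vd[1] add(0x6c,0x34) -> 0xa0
vd[2] add(0x3e,0x78) -> 0xb6
vd[3] add(0x79,0x4c) -> 0xc5
vd[4] tail/keep -> 0xd0
vd[5] tail/keep -> 0x84
vd[6] tail/keep -> 0xd9
vd[7] tail/keep -> 0x97

vd[6] = 217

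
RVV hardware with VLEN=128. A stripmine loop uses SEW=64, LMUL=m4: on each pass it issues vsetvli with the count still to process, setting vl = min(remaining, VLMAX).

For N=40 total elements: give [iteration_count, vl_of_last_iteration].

[iterations, last_vl] = [5, 8]

VLMAX = VLEN×LMUL/SEW = 128×4/64 = 8
40 elements at 8/iter → 5 passes, remainder 8 on the last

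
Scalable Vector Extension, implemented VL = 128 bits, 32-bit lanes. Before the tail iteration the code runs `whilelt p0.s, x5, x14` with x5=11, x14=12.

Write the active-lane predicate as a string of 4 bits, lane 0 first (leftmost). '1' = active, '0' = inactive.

lane count: 128 div 32 = 4
p0[j] = (11+j < 12); true for j=0..0 → 1 lanes set
bits (lane 0 leftmost): 1000

predicate = 1000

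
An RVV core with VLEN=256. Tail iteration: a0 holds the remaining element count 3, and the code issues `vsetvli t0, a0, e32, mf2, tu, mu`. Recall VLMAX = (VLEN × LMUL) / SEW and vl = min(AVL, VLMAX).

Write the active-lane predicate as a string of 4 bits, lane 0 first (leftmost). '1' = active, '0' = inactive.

lanes per group: 256·1/2/32 = 4
AVL=3 ≤ VLMAX=4, so vl = 3
bits (lane 0 leftmost): 1110

predicate = 1110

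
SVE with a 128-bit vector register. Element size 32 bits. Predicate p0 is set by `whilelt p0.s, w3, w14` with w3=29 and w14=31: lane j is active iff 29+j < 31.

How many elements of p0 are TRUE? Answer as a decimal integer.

vl = 2

register lanes = 128/32 = 4
active while 29+j < 31, i.e. j ∈ [0,2) capped at 4 ⇒ 2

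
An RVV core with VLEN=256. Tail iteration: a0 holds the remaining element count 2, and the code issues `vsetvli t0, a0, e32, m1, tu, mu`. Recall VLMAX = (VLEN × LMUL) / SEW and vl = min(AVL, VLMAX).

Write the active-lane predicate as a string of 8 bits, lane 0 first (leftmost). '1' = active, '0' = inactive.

predicate = 11000000

VLMAX = (256 × 1) / 32 = 8 lanes
vl ← min(2, 8) = 2
bits (lane 0 leftmost): 11000000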